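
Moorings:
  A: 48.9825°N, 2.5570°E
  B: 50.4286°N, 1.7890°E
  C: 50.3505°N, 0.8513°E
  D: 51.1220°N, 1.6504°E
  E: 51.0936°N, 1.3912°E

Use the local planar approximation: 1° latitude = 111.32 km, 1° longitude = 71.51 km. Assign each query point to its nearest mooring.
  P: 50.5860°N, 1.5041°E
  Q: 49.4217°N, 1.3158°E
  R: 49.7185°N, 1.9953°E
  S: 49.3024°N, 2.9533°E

P at 50.5860°N, 1.5041°E:
  A: 193.7314 km
  B: 26.8715 km
  C: 53.5393 km
  D: 60.5778 km
  E: 57.0799 km
  → nearest: B (26.8715 km)
Q at 49.4217°N, 1.3158°E:
  A: 101.3332 km
  B: 117.0845 km
  C: 108.5986 km
  D: 190.7838 km
  E: 186.1940 km
  → nearest: A (101.3332 km)
R at 49.7185°N, 1.9953°E:
  A: 91.2479 km
  B: 80.4132 km
  C: 107.8989 km
  D: 158.1724 km
  E: 159.0549 km
  → nearest: B (80.4132 km)
S at 49.3024°N, 2.9533°E:
  A: 45.5114 km
  B: 150.4970 km
  C: 190.2820 km
  D: 222.9583 km
  E: 228.5544 km
  → nearest: A (45.5114 km)

P→B; Q→A; R→B; S→A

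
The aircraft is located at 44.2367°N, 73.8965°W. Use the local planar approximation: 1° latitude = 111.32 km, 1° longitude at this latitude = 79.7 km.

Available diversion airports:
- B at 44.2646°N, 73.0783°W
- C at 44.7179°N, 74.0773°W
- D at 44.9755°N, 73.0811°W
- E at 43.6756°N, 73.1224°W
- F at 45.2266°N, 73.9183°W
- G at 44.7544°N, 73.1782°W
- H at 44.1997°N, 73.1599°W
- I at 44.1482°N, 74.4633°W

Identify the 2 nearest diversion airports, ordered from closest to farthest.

I, C

Distances from 44.2367°N, 73.8965°W:
B: 65.2845 km
C: 55.4715 km
D: 104.8204 km
E: 87.7942 km
F: 110.2094 km
G: 81.2321 km
H: 58.8513 km
I: 46.2358 km
Sorted: I (46.2358 km) < C (55.4715 km) < H (58.8513 km) < B (65.2845 km) < …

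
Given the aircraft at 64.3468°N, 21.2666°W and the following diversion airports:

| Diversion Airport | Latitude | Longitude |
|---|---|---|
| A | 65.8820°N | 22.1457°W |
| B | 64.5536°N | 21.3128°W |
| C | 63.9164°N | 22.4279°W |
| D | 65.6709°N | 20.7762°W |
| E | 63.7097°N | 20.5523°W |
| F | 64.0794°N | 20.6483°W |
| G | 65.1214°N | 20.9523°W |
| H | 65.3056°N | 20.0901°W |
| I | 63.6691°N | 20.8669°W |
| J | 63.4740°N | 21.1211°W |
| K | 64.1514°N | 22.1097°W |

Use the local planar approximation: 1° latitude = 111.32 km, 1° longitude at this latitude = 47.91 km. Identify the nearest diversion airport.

B

Distances from 64.3468°N, 21.2666°W:
A: 176.0119 km
B: 23.1271 km
C: 73.4244 km
D: 149.2596 km
E: 78.7469 km
F: 41.9950 km
G: 87.5334 km
H: 120.7030 km
I: 77.8340 km
J: 97.4098 km
K: 45.8774 km
Minimum: B at 23.1271 km.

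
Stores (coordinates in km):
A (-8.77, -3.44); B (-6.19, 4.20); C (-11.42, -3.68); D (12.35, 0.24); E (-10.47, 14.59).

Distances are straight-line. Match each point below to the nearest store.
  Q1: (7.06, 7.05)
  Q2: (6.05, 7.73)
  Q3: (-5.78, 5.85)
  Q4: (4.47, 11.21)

Q1 at (7.06, 7.05):
  A: 18.99 km
  B: 13.55 km
  C: 21.37 km
  D: 8.62 km
  E: 19.08 km
  → nearest: D (8.62 km)
Q2 at (6.05, 7.73):
  A: 18.56 km
  B: 12.74 km
  C: 20.87 km
  D: 9.79 km
  E: 17.89 km
  → nearest: D (9.79 km)
Q3 at (-5.78, 5.85):
  A: 9.76 km
  B: 1.70 km
  C: 11.07 km
  D: 18.98 km
  E: 9.92 km
  → nearest: B (1.70 km)
Q4 at (4.47, 11.21):
  A: 19.75 km
  B: 12.76 km
  C: 21.78 km
  D: 13.51 km
  E: 15.32 km
  → nearest: B (12.76 km)

Q1→D; Q2→D; Q3→B; Q4→B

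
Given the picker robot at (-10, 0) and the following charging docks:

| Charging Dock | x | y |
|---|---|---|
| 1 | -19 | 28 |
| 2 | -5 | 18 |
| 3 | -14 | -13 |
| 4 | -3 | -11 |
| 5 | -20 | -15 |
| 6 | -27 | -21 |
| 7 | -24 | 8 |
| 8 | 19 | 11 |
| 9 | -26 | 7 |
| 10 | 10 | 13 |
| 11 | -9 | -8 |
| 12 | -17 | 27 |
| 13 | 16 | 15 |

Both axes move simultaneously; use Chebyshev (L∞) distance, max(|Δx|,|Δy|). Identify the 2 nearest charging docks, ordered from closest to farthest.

Distances from (-10, 0):
1: 28
2: 18
3: 13
4: 11
5: 15
6: 21
7: 14
8: 29
9: 16
10: 20
11: 8
12: 27
13: 26
Sorted: 11 (8) < 4 (11) < 3 (13) < 7 (14) < …

11, 4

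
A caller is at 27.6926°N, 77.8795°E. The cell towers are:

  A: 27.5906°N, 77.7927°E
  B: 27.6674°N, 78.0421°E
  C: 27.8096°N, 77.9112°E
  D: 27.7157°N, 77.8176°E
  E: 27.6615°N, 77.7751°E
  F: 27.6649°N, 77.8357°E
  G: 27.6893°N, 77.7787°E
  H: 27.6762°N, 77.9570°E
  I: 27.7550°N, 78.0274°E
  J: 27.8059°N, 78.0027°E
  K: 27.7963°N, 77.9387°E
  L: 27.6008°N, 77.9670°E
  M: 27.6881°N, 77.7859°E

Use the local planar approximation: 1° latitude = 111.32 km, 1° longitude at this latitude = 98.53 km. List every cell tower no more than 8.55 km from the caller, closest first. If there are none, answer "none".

F, D, H

Distances from 27.6926°N, 77.8795°E:
A: 14.2152 km
B: 16.2647 km
C: 13.3937 km
D: 6.6189 km
E: 10.8535 km
F: 5.3040 km
G: 9.9386 km
H: 7.8513 km
I: 16.1435 km
J: 17.5051 km
K: 12.9339 km
L: 13.3701 km
M: 9.2360 km
Threshold 8.55 km: F (5.3040 km), D (6.6189 km), H (7.8513 km) are within range.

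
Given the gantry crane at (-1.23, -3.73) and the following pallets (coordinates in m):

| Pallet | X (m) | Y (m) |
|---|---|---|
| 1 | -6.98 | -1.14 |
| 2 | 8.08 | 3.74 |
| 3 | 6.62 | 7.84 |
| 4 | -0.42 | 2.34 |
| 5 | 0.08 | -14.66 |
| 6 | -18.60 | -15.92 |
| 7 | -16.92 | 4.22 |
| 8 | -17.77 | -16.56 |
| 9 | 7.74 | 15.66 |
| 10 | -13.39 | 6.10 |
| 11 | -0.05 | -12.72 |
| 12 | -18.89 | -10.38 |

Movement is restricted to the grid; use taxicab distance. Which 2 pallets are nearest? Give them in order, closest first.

Distances from (-1.23, -3.73):
1: |-5.75| + |2.59| = 5.75 + 2.59 = 8.34 m
2: |9.31| + |7.47| = 9.31 + 7.47 = 16.78 m
3: |7.85| + |11.57| = 7.85 + 11.57 = 19.42 m
4: |0.81| + |6.07| = 0.81 + 6.07 = 6.88 m
5: |1.31| + |-10.93| = 1.31 + 10.93 = 12.24 m
6: |-17.37| + |-12.19| = 17.37 + 12.19 = 29.56 m
7: |-15.69| + |7.95| = 15.69 + 7.95 = 23.64 m
8: |-16.54| + |-12.83| = 16.54 + 12.83 = 29.37 m
9: |8.97| + |19.39| = 8.97 + 19.39 = 28.36 m
10: |-12.16| + |9.83| = 12.16 + 9.83 = 21.99 m
11: |1.18| + |-8.99| = 1.18 + 8.99 = 10.17 m
12: |-17.66| + |-6.65| = 17.66 + 6.65 = 24.31 m
Sorted: 4 (6.88 m) < 1 (8.34 m) < 11 (10.17 m) < 5 (12.24 m) < …

4, 1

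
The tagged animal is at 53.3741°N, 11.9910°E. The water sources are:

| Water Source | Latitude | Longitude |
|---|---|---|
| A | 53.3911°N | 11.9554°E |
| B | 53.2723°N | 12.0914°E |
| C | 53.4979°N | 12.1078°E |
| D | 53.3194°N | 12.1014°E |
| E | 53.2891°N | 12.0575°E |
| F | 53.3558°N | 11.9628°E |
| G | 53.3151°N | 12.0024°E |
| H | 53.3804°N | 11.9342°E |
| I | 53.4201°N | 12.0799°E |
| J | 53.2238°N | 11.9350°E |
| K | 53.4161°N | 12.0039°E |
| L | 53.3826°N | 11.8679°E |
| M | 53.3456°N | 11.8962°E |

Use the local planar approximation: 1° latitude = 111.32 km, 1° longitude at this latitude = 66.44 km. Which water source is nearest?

Distances from 53.3741°N, 11.9910°E:
A: 3.0292 km
B: 13.1499 km
C: 15.8161 km
D: 9.5331 km
E: 10.4429 km
F: 2.7677 km
G: 6.6114 km
H: 3.8384 km
I: 7.8172 km
J: 17.1401 km
K: 4.7533 km
L: 8.2333 km
M: 7.0524 km
Minimum: F at 2.7677 km.

F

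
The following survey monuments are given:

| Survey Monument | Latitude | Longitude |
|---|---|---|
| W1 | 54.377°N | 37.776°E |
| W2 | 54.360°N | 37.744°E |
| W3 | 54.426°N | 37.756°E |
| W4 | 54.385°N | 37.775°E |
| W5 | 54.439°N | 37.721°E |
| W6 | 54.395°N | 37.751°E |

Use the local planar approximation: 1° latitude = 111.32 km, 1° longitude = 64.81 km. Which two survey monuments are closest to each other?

Pairwise distances:
W1–W4: 0.893 km
W4–W6: 1.913 km
W1–W6: 2.577 km
W3–W5: 2.691 km
W1–W2: 2.808 km
W2–W4: 3.432 km
W3–W6: 3.466 km
W2–W6: 3.923 km
W3–W4: 4.727 km
W5–W6: 5.270 km
W1–W3: 5.607 km
W4–W5: 6.956 km
W2–W3: 7.388 km
W1–W5: 7.768 km
W2–W5: 8.920 km
Closest pair: W1–W4 at 0.893 km.

W1 and W4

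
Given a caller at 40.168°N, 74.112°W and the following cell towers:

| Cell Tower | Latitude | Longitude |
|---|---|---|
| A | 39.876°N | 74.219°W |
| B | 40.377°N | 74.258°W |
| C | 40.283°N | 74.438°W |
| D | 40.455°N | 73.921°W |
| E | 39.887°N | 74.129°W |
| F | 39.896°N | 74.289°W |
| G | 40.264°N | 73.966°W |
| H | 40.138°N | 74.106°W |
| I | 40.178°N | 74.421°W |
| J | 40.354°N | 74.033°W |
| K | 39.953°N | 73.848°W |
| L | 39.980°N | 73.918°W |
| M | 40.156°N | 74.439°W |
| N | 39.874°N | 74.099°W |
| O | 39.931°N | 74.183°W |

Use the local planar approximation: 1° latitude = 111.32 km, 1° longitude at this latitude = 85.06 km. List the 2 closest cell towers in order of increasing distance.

Distances from 40.168°N, 74.112°W:
A: √((-0.292·111.32)² + (-0.107·85.06)²) = √(1056.60363 + 82.83585) = 33.756 km
B: √((0.209·111.32)² + (-0.146·85.06)²) = √(541.30117 + 154.22560) = 26.373 km
C: √((0.115·111.32)² + (-0.326·85.06)²) = √(163.88608 + 768.92850) = 30.542 km
D: √((0.287·111.32)² + (0.191·85.06)²) = √(1020.72838 + 263.94746) = 35.842 km
E: √((-0.281·111.32)² + (-0.017·85.06)²) = √(978.49596 + 2.09097) = 31.314 km
F: √((-0.272·111.32)² + (-0.177·85.06)²) = √(916.82026 + 226.67169) = 33.816 km
G: √((0.096·111.32)² + (0.146·85.06)²) = √(114.20598 + 154.22560) = 16.384 km
H: √((-0.030·111.32)² + (0.006·85.06)²) = √(11.15293 + 0.26047) = 3.378 km
I: √((0.010·111.32)² + (-0.309·85.06)²) = √(1.23921 + 690.82447) = 26.307 km
J: √((0.186·111.32)² + (0.079·85.06)²) = √(428.71856 + 45.15491) = 21.769 km
K: √((-0.215·111.32)² + (0.264·85.06)²) = √(572.82678 + 504.26475) = 32.819 km
L: √((-0.188·111.32)² + (0.194·85.06)²) = √(437.98788 + 272.30412) = 26.651 km
M: √((-0.012·111.32)² + (-0.327·85.06)²) = √(1.78447 + 773.65309) = 27.847 km
N: √((-0.294·111.32)² + (0.013·85.06)²) = √(1071.12722 + 1.22275) = 32.747 km
O: √((-0.237·111.32)² + (-0.071·85.06)²) = √(696.05425 + 36.47266) = 27.065 km
Sorted: H (3.378 km) < G (16.384 km) < J (21.769 km) < I (26.307 km) < …

H, G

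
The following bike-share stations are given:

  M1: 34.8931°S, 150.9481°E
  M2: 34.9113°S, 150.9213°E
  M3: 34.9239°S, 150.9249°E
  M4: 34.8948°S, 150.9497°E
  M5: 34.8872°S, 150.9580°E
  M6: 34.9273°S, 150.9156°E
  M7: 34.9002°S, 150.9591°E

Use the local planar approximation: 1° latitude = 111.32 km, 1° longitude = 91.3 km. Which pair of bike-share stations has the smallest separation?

M1 and M4

Pairwise distances:
M1–M4: 0.2391 km
M3–M6: 0.9296 km
M4–M7: 1.0478 km
M1–M5: 1.1173 km
M4–M5: 1.1358 km
M1–M7: 1.2780 km
M2–M3: 1.4406 km
M5–M7: 1.4506 km
M2–M6: 1.8556 km
M1–M2: 3.1768 km
M2–M4: 3.1776 km
M2–M7: 3.6657 km
M3–M4: 3.9523 km
M1–M3: 4.0302 km
M3–M7: 4.0878 km
M2–M5: 4.2924 km
M4–M6: 4.7731 km
M1–M6: 4.8269 km
M6–M7: 4.9874 km
M3–M5: 5.0817 km
M5–M6: 5.9087 km
Closest pair: M1–M4 at 0.2391 km.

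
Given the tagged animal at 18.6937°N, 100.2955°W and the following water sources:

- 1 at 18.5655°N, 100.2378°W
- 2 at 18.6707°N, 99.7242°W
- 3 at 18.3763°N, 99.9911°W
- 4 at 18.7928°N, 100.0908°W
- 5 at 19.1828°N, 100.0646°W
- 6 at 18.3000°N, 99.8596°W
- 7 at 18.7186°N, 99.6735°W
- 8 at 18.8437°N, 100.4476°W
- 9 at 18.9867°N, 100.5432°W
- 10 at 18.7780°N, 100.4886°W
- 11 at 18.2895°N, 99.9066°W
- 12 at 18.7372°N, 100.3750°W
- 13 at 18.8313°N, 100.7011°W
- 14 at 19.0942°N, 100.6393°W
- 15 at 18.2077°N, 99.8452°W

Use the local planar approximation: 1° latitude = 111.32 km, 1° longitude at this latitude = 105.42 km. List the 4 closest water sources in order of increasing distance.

Distances from 18.6937°N, 100.2955°W:
1: 15.5135 km
2: 60.2808 km
3: 47.7303 km
4: 24.2358 km
5: 59.6401 km
6: 63.5013 km
7: 65.6298 km
8: 23.1500 km
9: 41.7818 km
10: 22.4155 km
11: 60.8722 km
12: 9.6793 km
13: 45.4192 km
14: 57.4568 km
15: 71.9752 km
Sorted: 12 (9.6793 km) < 1 (15.5135 km) < 10 (22.4155 km) < 8 (23.1500 km) < 4 (24.2358 km) < 9 (41.7818 km) < …

12, 1, 10, 8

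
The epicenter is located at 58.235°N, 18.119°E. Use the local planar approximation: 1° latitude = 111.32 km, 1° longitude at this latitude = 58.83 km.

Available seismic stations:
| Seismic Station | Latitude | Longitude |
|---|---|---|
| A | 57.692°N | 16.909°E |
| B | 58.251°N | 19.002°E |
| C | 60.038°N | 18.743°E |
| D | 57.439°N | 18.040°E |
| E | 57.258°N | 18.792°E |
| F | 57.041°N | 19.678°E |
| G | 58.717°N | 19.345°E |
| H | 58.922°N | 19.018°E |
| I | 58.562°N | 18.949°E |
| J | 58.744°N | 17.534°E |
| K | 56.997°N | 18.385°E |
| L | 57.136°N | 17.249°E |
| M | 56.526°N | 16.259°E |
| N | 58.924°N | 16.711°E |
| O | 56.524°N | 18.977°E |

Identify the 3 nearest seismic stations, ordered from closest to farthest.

B, I, J

Distances from 58.235°N, 18.119°E:
A: √((-0.543·111.32)² + (-1.210·58.83)²) = √(3653.81079 + 5067.20457) = 93.386 km
B: √((0.016·111.32)² + (0.883·58.83)²) = √(3.17239 + 2698.47938) = 51.977 km
C: √((1.803·111.32)² + (0.624·58.83)²) = √(40284.48804 + 1347.61823) = 204.039 km
D: √((-0.796·111.32)² + (-0.079·58.83)²) = √(7851.85970 + 21.59991) = 88.733 km
E: √((-0.977·111.32)² + (0.673·58.83)²) = √(11828.65929 + 1567.57318) = 115.742 km
F: √((-1.194·111.32)² + (1.559·58.83)²) = √(17666.68432 + 8411.81915) = 161.488 km
G: √((0.482·111.32)² + (1.226·58.83)²) = √(2878.99209 + 5202.09929) = 89.895 km
H: √((0.687·111.32)² + (0.899·58.83)²) = √(5848.70706 + 2797.15853) = 92.983 km
I: √((0.327·111.32)² + (0.830·58.83)²) = √(1325.07939 + 2384.26148) = 60.904 km
J: √((0.509·111.32)² + (-0.585·58.83)²) = √(3210.56865 + 1184.43008) = 66.295 km
K: √((-1.238·111.32)² + (0.266·58.83)²) = √(18992.74270 + 244.88432) = 138.700 km
L: √((-1.099·111.32)² + (-0.870·58.83)²) = √(14967.24198 + 2619.60736) = 132.615 km
M: √((-1.709·111.32)² + (-1.860·58.83)²) = √(36193.49486 + 11973.56801) = 219.470 km
N: √((0.689·111.32)² + (-1.408·58.83)²) = √(5882.81023 + 6861.24625) = 112.890 km
O: √((-1.711·111.32)² + (0.858·58.83)²) = √(36278.25711 + 2547.84071) = 197.043 km
Sorted: B (51.977 km) < I (60.904 km) < J (66.295 km) < D (88.733 km) < G (89.895 km) < …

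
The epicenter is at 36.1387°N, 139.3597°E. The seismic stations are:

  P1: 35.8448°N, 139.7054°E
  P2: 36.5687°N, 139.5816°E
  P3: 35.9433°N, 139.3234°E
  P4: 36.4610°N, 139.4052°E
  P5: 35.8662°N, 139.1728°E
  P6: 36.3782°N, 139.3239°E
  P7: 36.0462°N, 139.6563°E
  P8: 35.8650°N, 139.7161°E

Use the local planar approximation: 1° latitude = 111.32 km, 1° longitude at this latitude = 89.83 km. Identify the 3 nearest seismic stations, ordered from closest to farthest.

P3, P6, P7

Distances from 36.1387°N, 139.3597°E:
P1: √((-0.2939·111.32)² + (0.3457·89.83)²) = √(1070.398686 + 964.365263) = 45.1084 km
P2: √((0.4300·111.32)² + (0.2219·89.83)²) = √(2291.307130 + 397.335532) = 51.8521 km
P3: √((-0.1954·111.32)² + (-0.0363·89.83)²) = √(473.146372 + 10.633006) = 21.9950 km
P4: √((0.3223·111.32)² + (0.0455·89.83)²) = √(1287.262170 + 16.705735) = 36.1105 km
P5: √((-0.2725·111.32)² + (-0.1869·89.83)²) = √(920.194024 + 281.878143) = 34.6709 km
P6: √((0.2395·111.32)² + (-0.0358·89.83)²) = √(710.816386 + 10.342103) = 26.8544 km
P7: √((-0.0925·111.32)² + (0.2966·89.83)²) = √(106.030268 + 709.880249) = 28.5641 km
P8: √((-0.2737·111.32)² + (0.3564·89.83)²) = √(928.316330 + 1024.986606) = 44.1962 km
Sorted: P3 (21.9950 km) < P6 (26.8544 km) < P7 (28.5641 km) < P5 (34.6709 km) < P4 (36.1105 km) < …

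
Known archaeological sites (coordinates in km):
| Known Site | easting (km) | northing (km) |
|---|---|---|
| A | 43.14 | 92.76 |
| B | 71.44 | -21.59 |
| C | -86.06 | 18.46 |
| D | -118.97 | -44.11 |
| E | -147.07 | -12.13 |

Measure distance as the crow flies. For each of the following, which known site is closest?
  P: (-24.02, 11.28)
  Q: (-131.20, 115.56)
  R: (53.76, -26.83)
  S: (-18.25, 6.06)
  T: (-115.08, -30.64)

P at (-24.02, 11.28):
  A: 105.59 km
  B: 100.96 km
  C: 62.45 km
  D: 109.93 km
  E: 125.26 km
  → nearest: C (62.45 km)
Q at (-131.20, 115.56):
  A: 175.82 km
  B: 244.69 km
  C: 107.08 km
  D: 160.14 km
  E: 128.67 km
  → nearest: C (107.08 km)
R at (53.76, -26.83):
  A: 120.06 km
  B: 18.44 km
  C: 146.97 km
  D: 173.59 km
  E: 201.37 km
  → nearest: B (18.44 km)
S at (-18.25, 6.06):
  A: 106.23 km
  B: 93.86 km
  C: 68.93 km
  D: 112.52 km
  E: 130.10 km
  → nearest: C (68.93 km)
T at (-115.08, -30.64):
  A: 200.65 km
  B: 186.74 km
  C: 57.03 km
  D: 14.02 km
  E: 36.96 km
  → nearest: D (14.02 km)

P→C; Q→C; R→B; S→C; T→D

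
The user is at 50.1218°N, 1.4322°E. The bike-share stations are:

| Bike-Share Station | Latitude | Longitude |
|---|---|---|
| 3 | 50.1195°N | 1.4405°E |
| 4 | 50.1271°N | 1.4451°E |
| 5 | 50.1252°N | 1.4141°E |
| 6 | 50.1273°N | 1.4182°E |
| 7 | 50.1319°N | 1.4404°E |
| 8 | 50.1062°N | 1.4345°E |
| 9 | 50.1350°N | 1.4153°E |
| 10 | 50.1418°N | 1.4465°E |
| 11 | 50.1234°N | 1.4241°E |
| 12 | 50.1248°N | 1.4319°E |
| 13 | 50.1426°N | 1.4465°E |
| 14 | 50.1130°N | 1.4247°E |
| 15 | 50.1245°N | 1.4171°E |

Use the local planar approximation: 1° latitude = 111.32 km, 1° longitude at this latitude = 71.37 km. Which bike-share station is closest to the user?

12

Distances from 50.1218°N, 1.4322°E:
3: √((-0.0023·111.32)² + (0.0083·71.37)²) = √(0.065554 + 0.350903) = 0.6453 km
4: √((0.0053·111.32)² + (0.0129·71.37)²) = √(0.348095 + 0.847639) = 1.0935 km
5: √((0.0034·111.32)² + (-0.0181·71.37)²) = √(0.143253 + 1.668739) = 1.3461 km
6: √((0.0055·111.32)² + (-0.0140·71.37)²) = √(0.374862 + 0.998361) = 1.1718 km
7: √((0.0101·111.32)² + (0.0082·71.37)²) = √(1.264122 + 0.342499) = 1.2675 km
8: √((-0.0156·111.32)² + (0.0023·71.37)²) = √(3.015752 + 0.026946) = 1.7443 km
9: √((0.0132·111.32)² + (-0.0169·71.37)²) = √(2.159207 + 1.454805) = 1.9011 km
10: √((0.0200·111.32)² + (0.0143·71.37)²) = √(4.956857 + 1.041606) = 2.4492 km
11: √((0.0016·111.32)² + (-0.0081·71.37)²) = √(0.031724 + 0.334196) = 0.6049 km
12: √((0.0030·111.32)² + (-0.0003·71.37)²) = √(0.111529 + 0.000458) = 0.3346 km
13: √((0.0208·111.32)² + (0.0143·71.37)²) = √(5.361336 + 1.041606) = 2.5304 km
14: √((-0.0088·111.32)² + (-0.0075·71.37)²) = √(0.959648 + 0.286519) = 1.1163 km
15: √((0.0027·111.32)² + (-0.0151·71.37)²) = √(0.090339 + 1.161409) = 1.1188 km
Minimum: 12 at 0.3346 km.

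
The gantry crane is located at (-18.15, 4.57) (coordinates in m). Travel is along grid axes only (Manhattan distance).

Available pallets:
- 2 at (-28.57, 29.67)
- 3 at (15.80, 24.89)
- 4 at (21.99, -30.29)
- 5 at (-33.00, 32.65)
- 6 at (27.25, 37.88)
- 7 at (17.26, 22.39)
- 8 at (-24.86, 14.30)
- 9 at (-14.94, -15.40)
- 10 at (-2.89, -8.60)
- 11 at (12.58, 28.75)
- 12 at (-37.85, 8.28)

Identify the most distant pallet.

6

Distances from (-18.15, 4.57):
2: |-10.42| + |25.10| = 10.42 + 25.10 = 35.52 m
3: |33.95| + |20.32| = 33.95 + 20.32 = 54.27 m
4: |40.14| + |-34.86| = 40.14 + 34.86 = 75.00 m
5: |-14.85| + |28.08| = 14.85 + 28.08 = 42.93 m
6: |45.40| + |33.31| = 45.40 + 33.31 = 78.71 m
7: |35.41| + |17.82| = 35.41 + 17.82 = 53.23 m
8: |-6.71| + |9.73| = 6.71 + 9.73 = 16.44 m
9: |3.21| + |-19.97| = 3.21 + 19.97 = 23.18 m
10: |15.26| + |-13.17| = 15.26 + 13.17 = 28.43 m
11: |30.73| + |24.18| = 30.73 + 24.18 = 54.91 m
12: |-19.70| + |3.71| = 19.70 + 3.71 = 23.41 m
Maximum: 6 at 78.71 m.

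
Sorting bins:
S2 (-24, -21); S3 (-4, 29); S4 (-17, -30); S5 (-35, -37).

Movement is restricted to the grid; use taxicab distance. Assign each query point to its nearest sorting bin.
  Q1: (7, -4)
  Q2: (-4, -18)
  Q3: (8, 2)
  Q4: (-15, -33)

Q1 at (7, -4):
  S2: |-31| + |-17| = 31 + 17 = 48
  S3: |-11| + |33| = 11 + 33 = 44
  S4: |-24| + |-26| = 24 + 26 = 50
  S5: |-42| + |-33| = 42 + 33 = 75
  → nearest: S3 (44)
Q2 at (-4, -18):
  S2: |-20| + |-3| = 20 + 3 = 23
  S3: |0| + |47| = 0 + 47 = 47
  S4: |-13| + |-12| = 13 + 12 = 25
  S5: |-31| + |-19| = 31 + 19 = 50
  → nearest: S2 (23)
Q3 at (8, 2):
  S2: |-32| + |-23| = 32 + 23 = 55
  S3: |-12| + |27| = 12 + 27 = 39
  S4: |-25| + |-32| = 25 + 32 = 57
  S5: |-43| + |-39| = 43 + 39 = 82
  → nearest: S3 (39)
Q4 at (-15, -33):
  S2: |-9| + |12| = 9 + 12 = 21
  S3: |11| + |62| = 11 + 62 = 73
  S4: |-2| + |3| = 2 + 3 = 5
  S5: |-20| + |-4| = 20 + 4 = 24
  → nearest: S4 (5)

Q1→S3; Q2→S2; Q3→S3; Q4→S4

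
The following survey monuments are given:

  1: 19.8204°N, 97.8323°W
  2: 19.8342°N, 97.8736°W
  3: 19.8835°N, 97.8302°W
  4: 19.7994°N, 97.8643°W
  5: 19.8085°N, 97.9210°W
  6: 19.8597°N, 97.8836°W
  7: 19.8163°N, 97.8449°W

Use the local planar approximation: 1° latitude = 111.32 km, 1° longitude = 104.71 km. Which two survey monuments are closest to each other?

1 and 7

Pairwise distances:
1–7: 1.3961 km
4–7: 2.7687 km
2–6: 3.0256 km
2–7: 3.6058 km
2–4: 3.9945 km
1–4: 4.0856 km
1–2: 4.5893 km
2–5: 5.7288 km
4–5: 6.0229 km
3–6: 6.1874 km
6–7: 6.3057 km
5–6: 6.9153 km
1–6: 6.9278 km
4–6: 7.0102 km
1–3: 7.0277 km
2–3: 7.1254 km
3–7: 7.6374 km
5–7: 8.0156 km
1–5: 9.3818 km
3–4: 10.0198 km
3–5: 12.6531 km
Closest pair: 1–7 at 1.3961 km.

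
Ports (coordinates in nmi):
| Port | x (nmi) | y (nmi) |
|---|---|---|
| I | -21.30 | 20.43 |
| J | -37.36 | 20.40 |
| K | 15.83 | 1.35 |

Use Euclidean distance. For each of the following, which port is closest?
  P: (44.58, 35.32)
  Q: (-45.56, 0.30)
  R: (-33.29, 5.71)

P at (44.58, 35.32):
  I: √((-65.88)² + (-14.89)²) = √(4340.1744 + 221.7121) = 67.54 nmi
  J: √((-81.94)² + (-14.92)²) = √(6714.1636 + 222.6064) = 83.29 nmi
  K: √((-28.75)² + (-33.97)²) = √(826.5625 + 1153.9609) = 44.50 nmi
  → nearest: K (44.50 nmi)
Q at (-45.56, 0.30):
  I: √((24.26)² + (20.13)²) = √(588.5476 + 405.2169) = 31.52 nmi
  J: √((8.20)² + (20.10)²) = √(67.2400 + 404.0100) = 21.71 nmi
  K: √((61.39)² + (1.05)²) = √(3768.7321 + 1.1025) = 61.40 nmi
  → nearest: J (21.71 nmi)
R at (-33.29, 5.71):
  I: √((11.99)² + (14.72)²) = √(143.7601 + 216.6784) = 18.99 nmi
  J: √((-4.07)² + (14.69)²) = √(16.5649 + 215.7961) = 15.24 nmi
  K: √((49.12)² + (-4.36)²) = √(2412.7744 + 19.0096) = 49.31 nmi
  → nearest: J (15.24 nmi)

P→K; Q→J; R→J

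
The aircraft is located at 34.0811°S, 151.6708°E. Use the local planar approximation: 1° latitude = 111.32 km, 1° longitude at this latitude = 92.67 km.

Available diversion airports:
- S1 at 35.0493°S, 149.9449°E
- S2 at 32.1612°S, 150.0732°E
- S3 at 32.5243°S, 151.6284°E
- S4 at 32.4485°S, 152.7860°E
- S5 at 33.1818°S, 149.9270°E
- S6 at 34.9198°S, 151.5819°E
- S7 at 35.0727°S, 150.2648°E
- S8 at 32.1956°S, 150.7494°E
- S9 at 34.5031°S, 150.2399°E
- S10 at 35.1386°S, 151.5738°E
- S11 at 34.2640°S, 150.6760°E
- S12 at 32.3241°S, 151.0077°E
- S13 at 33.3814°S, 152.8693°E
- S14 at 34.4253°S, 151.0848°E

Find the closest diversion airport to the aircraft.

S14

Distances from 34.0811°S, 151.6708°E:
S1: √((-0.9682·111.32)² + (-1.7259·92.67)²) = √(11616.533573 + 25580.532662) = 192.8654 km
S2: √((1.9199·111.32)² + (-1.5976·92.67)²) = √(45677.635285 + 21918.681691) = 259.9929 km
S3: √((1.5568·111.32)² + (-0.0424·92.67)²) = √(30033.921490 + 15.438676) = 173.3475 km
S4: √((1.6326·111.32)² + (1.1152·92.67)²) = √(33029.802712 + 10680.309732) = 209.0696 km
S5: √((0.8993·111.32)² + (-1.7438·92.67)²) = √(10022.027317 + 26113.896151) = 190.0945 km
S6: √((-0.8387·111.32)² + (-0.0889·92.67)²) = √(8716.852181 + 67.870625) = 93.7269 km
S7: √((-0.9916·111.32)² + (-1.4060·92.67)²) = √(12184.828797 + 16976.531648) = 170.7670 km
S8: √((1.8855·111.32)² + (-0.9214·92.67)²) = √(44055.432466 + 7290.792563) = 226.5971 km
S9: √((-0.4220·111.32)² + (-1.4309·92.67)²) = √(2206.842287 + 17583.158598) = 140.6769 km
S10: √((-1.0575·111.32)² + (-0.0970·92.67)²) = √(13858.210297 + 80.801941) = 118.0636 km
S11: √((-0.1829·111.32)² + (-0.9948·92.67)²) = √(414.547028 + 8498.648732) = 94.4097 km
S12: √((1.7570·111.32)² + (-0.6631·92.67)²) = √(38255.150804 + 3776.038224) = 205.0151 km
S13: √((0.6997·111.32)² + (1.1985·92.67)²) = √(6066.946191 + 12335.433114) = 135.6554 km
S14: √((-0.3442·111.32)² + (-0.5860·92.67)²) = √(1468.142218 + 2948.991753) = 66.4615 km
Minimum: S14 at 66.4615 km.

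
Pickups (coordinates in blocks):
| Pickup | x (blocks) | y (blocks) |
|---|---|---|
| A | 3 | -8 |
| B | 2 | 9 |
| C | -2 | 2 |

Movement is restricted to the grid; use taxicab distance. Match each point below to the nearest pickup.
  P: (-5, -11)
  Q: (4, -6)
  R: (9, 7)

P at (-5, -11):
  A: |8| + |3| = 8 + 3 = 11 blocks
  B: |7| + |20| = 7 + 20 = 27 blocks
  C: |3| + |13| = 3 + 13 = 16 blocks
  → nearest: A (11 blocks)
Q at (4, -6):
  A: |-1| + |-2| = 1 + 2 = 3 blocks
  B: |-2| + |15| = 2 + 15 = 17 blocks
  C: |-6| + |8| = 6 + 8 = 14 blocks
  → nearest: A (3 blocks)
R at (9, 7):
  A: |-6| + |-15| = 6 + 15 = 21 blocks
  B: |-7| + |2| = 7 + 2 = 9 blocks
  C: |-11| + |-5| = 11 + 5 = 16 blocks
  → nearest: B (9 blocks)

P→A; Q→A; R→B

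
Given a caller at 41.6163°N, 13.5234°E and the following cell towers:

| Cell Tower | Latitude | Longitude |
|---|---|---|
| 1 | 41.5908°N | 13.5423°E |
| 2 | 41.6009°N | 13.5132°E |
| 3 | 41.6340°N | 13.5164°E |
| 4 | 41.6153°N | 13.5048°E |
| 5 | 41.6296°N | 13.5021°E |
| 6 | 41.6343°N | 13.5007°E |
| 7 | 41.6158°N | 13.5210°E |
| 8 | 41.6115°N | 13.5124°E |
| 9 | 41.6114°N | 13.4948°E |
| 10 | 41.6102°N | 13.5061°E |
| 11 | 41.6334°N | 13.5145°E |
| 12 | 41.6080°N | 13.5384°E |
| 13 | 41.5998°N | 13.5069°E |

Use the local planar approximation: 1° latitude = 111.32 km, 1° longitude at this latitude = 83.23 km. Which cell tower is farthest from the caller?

Distances from 41.6163°N, 13.5234°E:
1: 3.2454 km
2: 1.9130 km
3: 2.0547 km
4: 1.5521 km
5: 2.3097 km
6: 2.7540 km
7: 0.2074 km
8: 1.0601 km
9: 2.4421 km
10: 1.5920 km
11: 2.0426 km
12: 1.5532 km
13: 2.2934 km
Maximum: 1 at 3.2454 km.

1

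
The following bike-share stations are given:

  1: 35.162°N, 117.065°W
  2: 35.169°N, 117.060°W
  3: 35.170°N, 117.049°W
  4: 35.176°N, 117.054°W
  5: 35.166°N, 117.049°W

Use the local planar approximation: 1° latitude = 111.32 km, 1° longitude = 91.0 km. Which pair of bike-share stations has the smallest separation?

3 and 5

Pairwise distances:
1–2: 0.902 km
1–3: 1.707 km
1–4: 1.852 km
1–5: 1.523 km
2–3: 1.007 km
2–4: 0.951 km
2–5: 1.055 km
3–4: 0.808 km
3–5: 0.445 km
4–5: 1.203 km
Closest pair: 3–5 at 0.445 km.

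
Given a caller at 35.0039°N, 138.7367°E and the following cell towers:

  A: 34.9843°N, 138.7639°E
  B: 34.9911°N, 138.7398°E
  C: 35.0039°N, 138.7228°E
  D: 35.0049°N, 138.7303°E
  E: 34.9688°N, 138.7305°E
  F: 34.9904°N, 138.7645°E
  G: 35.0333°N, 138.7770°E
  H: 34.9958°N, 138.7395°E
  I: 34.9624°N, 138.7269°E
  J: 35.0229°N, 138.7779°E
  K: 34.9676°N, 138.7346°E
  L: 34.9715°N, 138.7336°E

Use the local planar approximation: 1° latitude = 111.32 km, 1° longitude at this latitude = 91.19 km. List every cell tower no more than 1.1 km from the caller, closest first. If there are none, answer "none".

D, H

Distances from 35.0039°N, 138.7367°E:
A: √((-0.0196·111.32)² + (0.0272·91.19)²) = √(4.760565 + 6.152225) = 3.3035 km
B: √((-0.0128·111.32)² + (0.0031·91.19)²) = √(2.030329 + 0.079913) = 1.4527 km
C: √((0.0000·111.32)² + (-0.0139·91.19)²) = √(0.000000 + 1.606660) = 1.2675 km
D: √((0.0010·111.32)² + (-0.0064·91.19)²) = √(0.012392 + 0.340608) = 0.5941 km
E: √((-0.0351·111.32)² + (-0.0062·91.19)²) = √(15.267243 + 0.319652) = 3.9480 km
F: √((-0.0135·111.32)² + (0.0278·91.19)²) = √(2.258468 + 6.426641) = 2.9471 km
G: √((0.0294·111.32)² + (0.0403·91.19)²) = √(10.711272 + 13.505309) = 4.9210 km
H: √((-0.0081·111.32)² + (0.0028·91.19)²) = √(0.813048 + 0.065194) = 0.9371 km
I: √((-0.0415·111.32)² + (-0.0098·91.19)²) = √(21.342367 + 0.798632) = 4.7054 km
J: √((0.0190·111.32)² + (0.0412·91.19)²) = √(4.473563 + 14.115259) = 4.3115 km
K: √((-0.0363·111.32)² + (-0.0021·91.19)²) = √(16.329002 + 0.036672) = 4.0455 km
L: √((-0.0324·111.32)² + (-0.0031·91.19)²) = √(13.008775 + 0.079913) = 3.6178 km
Threshold 1.1 km: D (0.5941 km), H (0.9371 km) are within range.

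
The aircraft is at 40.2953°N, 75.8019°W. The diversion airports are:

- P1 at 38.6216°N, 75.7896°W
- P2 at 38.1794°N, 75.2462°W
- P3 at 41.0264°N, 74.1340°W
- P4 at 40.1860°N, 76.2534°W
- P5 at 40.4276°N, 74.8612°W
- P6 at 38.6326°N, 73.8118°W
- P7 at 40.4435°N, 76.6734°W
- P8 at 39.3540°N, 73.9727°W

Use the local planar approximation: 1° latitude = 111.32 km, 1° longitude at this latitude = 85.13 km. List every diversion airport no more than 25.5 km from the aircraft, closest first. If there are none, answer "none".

none

Distances from 40.2953°N, 75.8019°W:
P1: √((-1.6737·111.32)² + (0.0123·85.13)²) = √(34713.757684 + 1.096416) = 186.3192 km
P2: √((-2.1159·111.32)² + (0.5557·85.13)²) = √(55480.028111 + 2237.927744) = 240.2456 km
P3: √((0.7311·111.32)² + (1.6679·85.13)²) = √(6623.689460 + 20160.685004) = 163.6593 km
P4: √((-0.1093·111.32)² + (-0.4515·85.13)²) = √(148.042605 + 1477.341086) = 40.3160 km
P5: √((0.1323·111.32)² + (0.9407·85.13)²) = √(216.903262 + 6413.093250) = 81.4248 km
P6: √((-1.6627·111.32)² + (1.9901·85.13)²) = √(34258.961101 + 28702.192061) = 250.9206 km
P7: √((0.1482·111.32)² + (-0.8715·85.13)²) = √(272.171598 + 5504.274063) = 76.0029 km
P8: √((-0.9413·111.32)² + (1.8292·85.13)²) = √(10980.004363 + 24248.654866) = 187.6930 km
Threshold 25.5 km: none within range.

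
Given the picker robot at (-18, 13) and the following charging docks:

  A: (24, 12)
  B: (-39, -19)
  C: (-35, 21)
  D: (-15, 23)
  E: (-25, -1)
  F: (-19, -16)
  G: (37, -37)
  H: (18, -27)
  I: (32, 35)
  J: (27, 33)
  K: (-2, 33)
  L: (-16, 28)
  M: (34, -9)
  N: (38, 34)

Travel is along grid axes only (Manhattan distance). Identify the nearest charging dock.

D

Distances from (-18, 13):
A: |42| + |-1| = 42 + 1 = 43
B: |-21| + |-32| = 21 + 32 = 53
C: |-17| + |8| = 17 + 8 = 25
D: |3| + |10| = 3 + 10 = 13
E: |-7| + |-14| = 7 + 14 = 21
F: |-1| + |-29| = 1 + 29 = 30
G: |55| + |-50| = 55 + 50 = 105
H: |36| + |-40| = 36 + 40 = 76
I: |50| + |22| = 50 + 22 = 72
J: |45| + |20| = 45 + 20 = 65
K: |16| + |20| = 16 + 20 = 36
L: |2| + |15| = 2 + 15 = 17
M: |52| + |-22| = 52 + 22 = 74
N: |56| + |21| = 56 + 21 = 77
Minimum: D at 13.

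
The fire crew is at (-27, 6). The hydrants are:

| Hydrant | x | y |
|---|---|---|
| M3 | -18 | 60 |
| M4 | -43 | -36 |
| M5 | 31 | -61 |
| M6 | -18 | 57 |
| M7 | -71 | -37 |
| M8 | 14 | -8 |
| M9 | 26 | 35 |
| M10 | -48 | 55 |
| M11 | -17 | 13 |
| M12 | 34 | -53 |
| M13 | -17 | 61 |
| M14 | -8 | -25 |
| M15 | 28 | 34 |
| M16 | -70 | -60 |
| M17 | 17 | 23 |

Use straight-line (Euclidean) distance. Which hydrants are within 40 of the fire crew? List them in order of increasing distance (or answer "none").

M11, M14

Distances from (-27, 6):
M3: 54.7
M4: 44.9
M5: 88.6
M6: 51.8
M7: 61.5
M8: 43.3
M9: 60.4
M10: 53.3
M11: 12.2
M12: 84.9
M13: 55.9
M14: 36.4
M15: 61.7
M16: 78.8
M17: 47.2
Threshold 40: M11 (12.2), M14 (36.4) are within range.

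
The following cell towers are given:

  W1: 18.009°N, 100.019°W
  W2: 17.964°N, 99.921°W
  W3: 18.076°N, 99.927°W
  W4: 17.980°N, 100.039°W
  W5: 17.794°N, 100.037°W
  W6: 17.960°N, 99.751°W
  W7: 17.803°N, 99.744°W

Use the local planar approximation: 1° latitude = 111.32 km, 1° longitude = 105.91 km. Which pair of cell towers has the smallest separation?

W1 and W4

Pairwise distances:
W1–W2: 11.525 km
W1–W3: 12.271 km
W1–W4: 3.861 km
W1–W5: 24.010 km
W1–W6: 28.903 km
W1–W7: 37.070 km
W2–W3: 12.484 km
W2–W4: 12.624 km
W2–W5: 22.563 km
W2–W6: 18.010 km
W2–W7: 25.935 km
W3–W4: 15.966 km
W3–W5: 33.484 km
W3–W6: 22.676 km
W3–W7: 36.045 km
W4–W5: 20.707 km
W4–W6: 30.583 km
W4–W7: 36.938 km
W5–W6: 35.482 km
W5–W7: 31.048 km
W6–W7: 17.493 km
Closest pair: W1–W4 at 3.861 km.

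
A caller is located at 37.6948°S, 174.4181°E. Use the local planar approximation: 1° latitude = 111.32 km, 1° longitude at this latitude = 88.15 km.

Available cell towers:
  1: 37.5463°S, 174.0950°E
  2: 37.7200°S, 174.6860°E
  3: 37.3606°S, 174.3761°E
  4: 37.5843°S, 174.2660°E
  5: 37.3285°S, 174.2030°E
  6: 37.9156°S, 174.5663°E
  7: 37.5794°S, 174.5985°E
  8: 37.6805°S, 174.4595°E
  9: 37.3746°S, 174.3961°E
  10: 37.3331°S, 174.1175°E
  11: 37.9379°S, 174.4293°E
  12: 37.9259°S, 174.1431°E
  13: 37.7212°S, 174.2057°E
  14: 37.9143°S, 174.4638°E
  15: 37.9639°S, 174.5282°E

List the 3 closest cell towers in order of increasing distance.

Distances from 37.6948°S, 174.4181°E:
1: √((0.1485·111.32)² + (-0.3231·88.15)²) = √(273.274622 + 811.182456) = 32.9311 km
2: √((-0.0252·111.32)² + (0.2679·88.15)²) = √(7.869506 + 557.686409) = 23.7814 km
3: √((0.3342·111.32)² + (-0.0420·88.15)²) = √(1384.073923 + 13.707025) = 37.3869 km
4: √((0.1105·111.32)² + (-0.1521·88.15)²) = √(151.311157 + 179.764140) = 18.1955 km
5: √((0.3663·111.32)² + (-0.2151·88.15)²) = √(1662.724257 + 359.521986) = 44.9694 km
6: √((-0.2208·111.32)² + (0.1482·88.15)²) = √(604.149657 + 170.663654) = 27.8355 km
7: √((0.1154·111.32)² + (0.1804·88.15)²) = √(165.028143 + 252.881873) = 20.4428 km
8: √((0.0143·111.32)² + (0.0414·88.15)²) = √(2.534069 + 13.318193) = 3.9815 km
9: √((0.3202·111.32)² + (-0.0220·88.15)²) = √(1270.542072 + 3.760884) = 35.6974 km
10: √((0.3617·111.32)² + (-0.3006·88.15)²) = √(1621.225451 + 702.138174) = 48.2013 km
11: √((-0.2431·111.32)² + (0.0112·88.15)²) = √(732.345999 + 0.974722) = 27.0799 km
12: √((-0.2311·111.32)² + (-0.2750·88.15)²) = √(661.829752 + 587.638202) = 35.3478 km
13: √((-0.0264·111.32)² + (-0.2124·88.15)²) = √(8.636828 + 350.552976) = 18.9523 km
14: √((-0.2195·111.32)² + (0.0457·88.15)²) = √(597.056519 + 16.228450) = 24.7646 km
15: √((-0.2691·111.32)² + (0.1101·88.15)²) = √(897.374637 + 94.193139) = 31.4892 km
Sorted: 8 (3.9815 km) < 4 (18.1955 km) < 13 (18.9523 km) < 7 (20.4428 km) < 2 (23.7814 km) < …

8, 4, 13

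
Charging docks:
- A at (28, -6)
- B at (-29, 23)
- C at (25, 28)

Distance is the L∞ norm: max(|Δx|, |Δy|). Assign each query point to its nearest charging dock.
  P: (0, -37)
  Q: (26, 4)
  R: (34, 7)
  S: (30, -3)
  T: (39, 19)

P→A; Q→A; R→A; S→A; T→C

P at (0, -37):
  A: 31
  B: 60
  C: 65
  → nearest: A (31)
Q at (26, 4):
  A: 10
  B: 55
  C: 24
  → nearest: A (10)
R at (34, 7):
  A: 13
  B: 63
  C: 21
  → nearest: A (13)
S at (30, -3):
  A: 3
  B: 59
  C: 31
  → nearest: A (3)
T at (39, 19):
  A: 25
  B: 68
  C: 14
  → nearest: C (14)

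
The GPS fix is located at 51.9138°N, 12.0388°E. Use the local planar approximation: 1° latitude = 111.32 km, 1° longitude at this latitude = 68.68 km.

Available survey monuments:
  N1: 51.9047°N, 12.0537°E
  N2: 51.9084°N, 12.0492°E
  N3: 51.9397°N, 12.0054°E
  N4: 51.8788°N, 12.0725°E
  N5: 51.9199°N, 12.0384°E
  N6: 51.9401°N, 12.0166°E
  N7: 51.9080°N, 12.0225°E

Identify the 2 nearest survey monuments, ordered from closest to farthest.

N5, N2

Distances from 51.9138°N, 12.0388°E:
N1: √((-0.0091·111.32)² + (0.0149·68.68)²) = √(1.026193 + 1.047208) = 1.4399 km
N2: √((-0.0054·111.32)² + (0.0104·68.68)²) = √(0.361355 + 0.510184) = 0.9336 km
N3: √((0.0259·111.32)² + (-0.0334·68.68)²) = √(8.312773 + 5.262032) = 3.6844 km
N4: √((-0.0350·111.32)² + (0.0337·68.68)²) = √(15.180374 + 5.356984) = 4.5318 km
N5: √((0.0061·111.32)² + (-0.0004·68.68)²) = √(0.461112 + 0.000755) = 0.6796 km
N6: √((0.0263·111.32)² + (-0.0222·68.68)²) = √(8.571521 + 2.324698) = 3.3009 km
N7: √((-0.0058·111.32)² + (-0.0163·68.68)²) = √(0.416872 + 1.253244) = 1.2923 km
Sorted: N5 (0.6796 km) < N2 (0.9336 km) < N7 (1.2923 km) < N1 (1.4399 km) < …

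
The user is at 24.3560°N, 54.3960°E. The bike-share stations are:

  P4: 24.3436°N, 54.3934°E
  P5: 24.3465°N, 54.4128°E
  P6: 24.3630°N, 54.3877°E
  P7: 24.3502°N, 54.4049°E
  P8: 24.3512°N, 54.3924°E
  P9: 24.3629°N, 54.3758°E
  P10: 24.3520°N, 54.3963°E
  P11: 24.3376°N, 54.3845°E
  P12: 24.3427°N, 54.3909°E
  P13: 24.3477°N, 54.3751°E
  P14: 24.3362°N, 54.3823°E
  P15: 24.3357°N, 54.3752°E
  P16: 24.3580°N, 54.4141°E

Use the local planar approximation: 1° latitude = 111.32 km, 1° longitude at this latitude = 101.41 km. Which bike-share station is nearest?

Distances from 24.3560°N, 54.3960°E:
P4: 1.4053 km
P5: 2.0052 km
P6: 1.1470 km
P7: 1.1097 km
P8: 0.6471 km
P9: 2.1878 km
P10: 0.4463 km
P11: 2.3570 km
P12: 1.5683 km
P13: 2.3121 km
P14: 2.6055 km
P15: 3.0913 km
P16: 1.8490 km
Minimum: P10 at 0.4463 km.

P10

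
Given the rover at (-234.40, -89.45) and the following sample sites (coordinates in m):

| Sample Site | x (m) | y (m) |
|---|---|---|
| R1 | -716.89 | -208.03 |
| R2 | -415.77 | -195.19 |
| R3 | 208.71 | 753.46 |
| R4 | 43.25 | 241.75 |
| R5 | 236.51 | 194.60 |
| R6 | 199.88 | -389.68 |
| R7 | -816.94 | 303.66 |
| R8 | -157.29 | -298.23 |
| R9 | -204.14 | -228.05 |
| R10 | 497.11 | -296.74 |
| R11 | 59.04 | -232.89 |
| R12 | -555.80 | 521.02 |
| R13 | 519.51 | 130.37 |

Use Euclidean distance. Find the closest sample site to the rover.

Distances from (-234.40, -89.45):
R1: 496.85 m
R2: 209.94 m
R3: 952.28 m
R4: 432.18 m
R5: 549.95 m
R6: 527.96 m
R7: 702.77 m
R8: 222.56 m
R9: 141.86 m
R10: 760.31 m
R11: 326.62 m
R12: 689.91 m
R13: 785.30 m
Minimum: R9 at 141.86 m.

R9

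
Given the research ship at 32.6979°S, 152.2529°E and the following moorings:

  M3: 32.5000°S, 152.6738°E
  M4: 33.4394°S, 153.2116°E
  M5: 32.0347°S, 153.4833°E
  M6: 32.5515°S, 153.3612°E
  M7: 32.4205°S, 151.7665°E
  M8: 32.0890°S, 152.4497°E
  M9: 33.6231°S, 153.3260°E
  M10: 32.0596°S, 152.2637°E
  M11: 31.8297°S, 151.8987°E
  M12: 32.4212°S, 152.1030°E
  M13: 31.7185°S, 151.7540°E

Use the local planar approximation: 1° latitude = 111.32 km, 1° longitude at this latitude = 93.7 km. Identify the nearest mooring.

M12

Distances from 32.6979°S, 152.2529°E:
M3: 45.1742 km
M4: 121.9957 km
M5: 136.9011 km
M6: 105.1187 km
M7: 55.0520 km
M8: 70.2463 km
M9: 143.9368 km
M10: 71.0628 km
M11: 102.1877 km
M12: 33.8535 km
M13: 118.6260 km
Minimum: M12 at 33.8535 km.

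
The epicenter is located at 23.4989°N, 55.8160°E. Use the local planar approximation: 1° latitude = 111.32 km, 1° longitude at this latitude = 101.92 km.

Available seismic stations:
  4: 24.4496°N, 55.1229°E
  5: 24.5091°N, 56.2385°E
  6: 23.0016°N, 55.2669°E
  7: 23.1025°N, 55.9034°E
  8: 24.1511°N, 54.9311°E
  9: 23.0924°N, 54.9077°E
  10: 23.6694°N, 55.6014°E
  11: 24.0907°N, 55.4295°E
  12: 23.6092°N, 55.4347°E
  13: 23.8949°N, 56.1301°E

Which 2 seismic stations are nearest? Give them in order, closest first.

Distances from 23.4989°N, 55.8160°E:
4: √((0.9507·111.32)² + (-0.6931·101.92)²) = √(11200.396138 + 4990.115843) = 127.2419 km
5: √((1.0102·111.32)² + (0.4225·101.92)²) = √(12646.231383 + 1854.266945) = 120.4180 km
6: √((-0.4973·111.32)² + (-0.5491·101.92)²) = √(3064.667154 + 3131.999740) = 78.7189 km
7: √((-0.3964·111.32)² + (0.0874·101.92)²) = √(1947.214016 + 79.349043) = 45.0174 km
8: √((0.6522·111.32)² + (-0.8849·101.92)²) = √(5271.181669 + 8134.057164) = 115.7810 km
9: √((-0.4065·111.32)² + (-0.9083·101.92)²) = √(2047.705492 + 8569.933627) = 103.0419 km
10: √((0.1705·111.32)² + (-0.2146·101.92)²) = √(360.242678 + 478.385784) = 28.9591 km
11: √((0.5918·111.32)² + (-0.3865·101.92)²) = √(4340.065830 + 1551.735967) = 76.7581 km
12: √((0.1103·111.32)² + (-0.3813·101.92)²) = √(150.763920 + 1510.262506) = 40.7557 km
13: √((0.3960·111.32)² + (0.3141·101.92)²) = √(1943.286203 + 1024.836779) = 54.4805 km
Sorted: 10 (28.9591 km) < 12 (40.7557 km) < 7 (45.0174 km) < 13 (54.4805 km) < …

10, 12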